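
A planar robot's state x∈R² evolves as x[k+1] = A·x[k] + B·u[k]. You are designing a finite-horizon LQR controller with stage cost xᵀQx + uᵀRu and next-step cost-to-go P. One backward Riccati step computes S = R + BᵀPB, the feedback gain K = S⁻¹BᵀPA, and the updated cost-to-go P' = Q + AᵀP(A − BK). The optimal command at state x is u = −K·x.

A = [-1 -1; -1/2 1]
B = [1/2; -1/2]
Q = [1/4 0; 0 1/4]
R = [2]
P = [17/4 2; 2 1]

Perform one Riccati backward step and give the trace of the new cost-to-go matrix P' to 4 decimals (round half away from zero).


BᵀP = [1.1250 0.5000]
S = R + BᵀPB = [2] + [0.3125] = [2.3125]
BᵀPA = [-1.3750 -0.6250]
K = S⁻¹·BᵀPA = [-0.5946 -0.2703]
A−BK = [-0.7027 -0.8649; -0.7973 0.8649]
AᵀP(A−BK) = [5.6824 2.3784; 2.3784 1.0811]
P' = Q + AᵀP(A−BK) = [5.9324 2.3784; 2.3784 1.3311]
tr(P') = 7.2635

7.2635


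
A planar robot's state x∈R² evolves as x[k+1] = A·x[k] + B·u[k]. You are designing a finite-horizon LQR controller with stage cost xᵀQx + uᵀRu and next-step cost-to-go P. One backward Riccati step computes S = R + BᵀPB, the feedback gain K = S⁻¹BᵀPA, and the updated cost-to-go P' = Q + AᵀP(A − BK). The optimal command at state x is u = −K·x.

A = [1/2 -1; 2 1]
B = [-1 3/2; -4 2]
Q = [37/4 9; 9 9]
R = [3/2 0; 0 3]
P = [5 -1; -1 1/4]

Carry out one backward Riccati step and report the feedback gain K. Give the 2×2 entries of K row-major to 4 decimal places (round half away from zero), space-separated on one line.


BᵀP = [-1.0000 0.0000; 5.5000 -1.0000]
S = R + BᵀPB = [3/2 0; 0 3] + [1.0000 -1.5000; -1.5000 6.2500] = [2.5000 -1.5000; -1.5000 9.2500]
BᵀPA = [-0.5000 1.0000; 0.7500 -6.5000]
K = S⁻¹·BᵀPA = [-0.1677 -0.0240; 0.0539 -0.7066]
A−BK = [0.2515 0.0359; 1.2216 2.3174]
AᵀP(A−BK) = [0.1257 0.0180; 0.0180 2.6811]
P' = Q + AᵀP(A−BK) = [9.3757 9.0180; 9.0180 11.6811]
tr(P') = 21.0569

-0.1677 -0.0240 0.0539 -0.7066


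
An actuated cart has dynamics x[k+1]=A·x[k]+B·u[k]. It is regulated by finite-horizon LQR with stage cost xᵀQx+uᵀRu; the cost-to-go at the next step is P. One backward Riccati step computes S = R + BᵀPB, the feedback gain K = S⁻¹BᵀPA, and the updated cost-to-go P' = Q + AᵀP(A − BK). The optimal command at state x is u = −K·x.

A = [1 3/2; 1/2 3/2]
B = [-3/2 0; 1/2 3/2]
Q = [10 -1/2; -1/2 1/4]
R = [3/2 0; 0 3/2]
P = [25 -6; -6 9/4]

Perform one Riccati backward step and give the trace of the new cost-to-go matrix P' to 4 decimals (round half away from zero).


13.3966

BᵀP = [-40.5000 10.1250; -9.0000 3.3750]
S = R + BᵀPB = [3/2 0; 0 3/2] + [65.8125 15.1875; 15.1875 5.0625] = [67.3125 15.1875; 15.1875 6.5625]
BᵀPA = [-35.4375 -45.5625; -7.3125 -8.4375]
K = S⁻¹·BᵀPA = [-0.5756 -0.8095; 0.2179 0.5876]
A−BK = [0.1366 0.2858; 0.4610 1.0233]
AᵀP(A−BK) = [0.7572 1.2991; 1.2991 2.3894]
P' = Q + AᵀP(A−BK) = [10.7572 0.7991; 0.7991 2.6394]
tr(P') = 13.3966


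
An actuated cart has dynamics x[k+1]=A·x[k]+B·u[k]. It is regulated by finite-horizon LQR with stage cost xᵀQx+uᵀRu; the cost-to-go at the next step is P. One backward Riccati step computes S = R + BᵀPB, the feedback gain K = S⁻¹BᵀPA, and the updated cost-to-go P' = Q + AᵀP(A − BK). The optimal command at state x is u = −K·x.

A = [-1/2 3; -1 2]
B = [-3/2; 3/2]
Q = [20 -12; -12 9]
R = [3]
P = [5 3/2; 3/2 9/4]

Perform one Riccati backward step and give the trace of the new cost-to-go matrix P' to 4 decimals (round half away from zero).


91.3134

BᵀP = [-5.2500 1.1250]
S = R + BᵀPB = [3] + [9.5625] = [12.5625]
BᵀPA = [1.5000 -13.5000]
K = S⁻¹·BᵀPA = [0.1194 -1.0746]
A−BK = [-0.3209 1.3881; -1.1791 3.6119]
AᵀP(A−BK) = [4.8209 -16.3881; -16.3881 57.4925]
P' = Q + AᵀP(A−BK) = [24.8209 -28.3881; -28.3881 66.4925]
tr(P') = 91.3134


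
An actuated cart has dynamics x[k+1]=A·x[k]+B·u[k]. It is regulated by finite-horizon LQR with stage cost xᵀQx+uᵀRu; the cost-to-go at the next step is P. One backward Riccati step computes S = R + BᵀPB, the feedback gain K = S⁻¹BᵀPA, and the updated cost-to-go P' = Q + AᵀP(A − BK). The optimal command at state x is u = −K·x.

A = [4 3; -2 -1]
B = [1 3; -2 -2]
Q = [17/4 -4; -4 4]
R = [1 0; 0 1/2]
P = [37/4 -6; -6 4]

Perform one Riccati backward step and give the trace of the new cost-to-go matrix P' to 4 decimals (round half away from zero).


9.3571

BᵀP = [21.2500 -14.0000; 39.7500 -26.0000]
S = R + BᵀPB = [1 0; 0 1/2] + [49.2500 91.7500; 91.7500 171.2500] = [50.2500 91.7500; 91.7500 171.7500]
BᵀPA = [113.0000 77.7500; 211.0000 145.2500]
K = S⁻¹·BᵀPA = [0.2284 0.1265; 1.1065 0.7781]
A−BK = [0.4520 0.5391; 0.6698 0.8093]
AᵀP(A−BK) = [0.7157 0.5203; 0.5203 0.3914]
P' = Q + AᵀP(A−BK) = [4.9657 -3.4797; -3.4797 4.3914]
tr(P') = 9.3571


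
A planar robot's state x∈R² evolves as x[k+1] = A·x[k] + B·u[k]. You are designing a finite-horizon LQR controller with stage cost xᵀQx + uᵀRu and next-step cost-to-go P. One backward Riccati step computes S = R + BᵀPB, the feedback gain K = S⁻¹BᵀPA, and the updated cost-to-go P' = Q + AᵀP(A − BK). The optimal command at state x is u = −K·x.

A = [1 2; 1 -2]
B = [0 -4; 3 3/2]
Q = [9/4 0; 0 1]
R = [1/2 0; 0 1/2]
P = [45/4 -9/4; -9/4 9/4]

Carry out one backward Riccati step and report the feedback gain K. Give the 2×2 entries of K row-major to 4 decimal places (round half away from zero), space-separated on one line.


BᵀP = [-6.7500 6.7500; -48.3750 12.3750]
S = R + BᵀPB = [1/2 0; 0 1/2] + [20.2500 37.1250; 37.1250 212.0625] = [20.7500 37.1250; 37.1250 212.5625]
BᵀPA = [0.0000 -27.0000; -36.0000 -121.5000]
K = S⁻¹·BᵀPA = [0.4407 -0.4051; -0.2463 -0.5008]
A−BK = [0.0146 -0.0034; 0.0473 -0.0334]
AᵀP(A−BK) = [0.1318 -0.0302; -0.0302 0.2096]
P' = Q + AᵀP(A−BK) = [2.3818 -0.0302; -0.0302 1.2096]
tr(P') = 3.5914

0.4407 -0.4051 -0.2463 -0.5008


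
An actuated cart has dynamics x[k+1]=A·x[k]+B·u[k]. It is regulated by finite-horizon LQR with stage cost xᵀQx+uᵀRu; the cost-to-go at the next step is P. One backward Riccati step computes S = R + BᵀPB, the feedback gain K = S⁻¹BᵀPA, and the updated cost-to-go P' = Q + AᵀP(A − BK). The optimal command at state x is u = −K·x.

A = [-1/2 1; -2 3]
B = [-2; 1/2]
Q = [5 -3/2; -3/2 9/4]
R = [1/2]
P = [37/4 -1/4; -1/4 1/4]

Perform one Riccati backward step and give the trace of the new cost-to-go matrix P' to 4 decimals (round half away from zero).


BᵀP = [-18.6250 0.6250]
S = R + BᵀPB = [1/2] + [37.5625] = [38.0625]
BᵀPA = [8.0625 -16.7500]
K = S⁻¹·BᵀPA = [0.2118 -0.4401]
A−BK = [-0.0764 0.1199; -2.1059 3.2200]
AᵀP(A−BK) = [1.1047 -1.7020; -1.7020 2.6289]
P' = Q + AᵀP(A−BK) = [6.1047 -3.2020; -3.2020 4.8789]
tr(P') = 10.9836

10.9836


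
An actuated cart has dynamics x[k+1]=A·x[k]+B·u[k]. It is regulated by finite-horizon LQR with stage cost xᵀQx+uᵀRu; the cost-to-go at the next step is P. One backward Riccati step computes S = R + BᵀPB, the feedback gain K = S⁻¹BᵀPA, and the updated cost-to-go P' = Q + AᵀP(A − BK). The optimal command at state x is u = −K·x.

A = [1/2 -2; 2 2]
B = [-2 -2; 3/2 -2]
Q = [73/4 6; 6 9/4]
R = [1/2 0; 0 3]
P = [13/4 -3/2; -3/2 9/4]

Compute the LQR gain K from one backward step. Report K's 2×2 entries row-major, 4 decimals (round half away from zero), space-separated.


BᵀP = [-8.7500 6.3750; -3.5000 -1.5000]
S = R + BᵀPB = [1/2 0; 0 3] + [27.0625 4.7500; 4.7500 10.0000] = [27.5625 4.7500; 4.7500 13.0000]
BᵀPA = [8.3750 30.2500; -4.7500 4.0000]
K = S⁻¹·BᵀPA = [0.3915 1.1147; -0.5084 -0.0996]
A−BK = [0.2661 0.0302; 0.3959 0.1288]
AᵀP(A−BK) = [1.1189 0.4416; 0.4416 0.6796]
P' = Q + AᵀP(A−BK) = [19.3689 6.4416; 6.4416 2.9296]
tr(P') = 22.2985

0.3915 1.1147 -0.5084 -0.0996


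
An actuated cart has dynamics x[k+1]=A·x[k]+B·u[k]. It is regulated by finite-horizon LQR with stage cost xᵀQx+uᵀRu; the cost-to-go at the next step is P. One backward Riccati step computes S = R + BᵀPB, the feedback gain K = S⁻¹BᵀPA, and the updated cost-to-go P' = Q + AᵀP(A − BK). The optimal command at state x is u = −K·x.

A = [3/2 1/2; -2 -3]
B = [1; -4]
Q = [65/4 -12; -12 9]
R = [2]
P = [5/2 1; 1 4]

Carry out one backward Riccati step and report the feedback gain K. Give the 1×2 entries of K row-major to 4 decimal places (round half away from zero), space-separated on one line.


0.4587 0.7314

BᵀP = [-1.5000 -15.0000]
S = R + BᵀPB = [2] + [58.5000] = [60.5000]
BᵀPA = [27.7500 44.2500]
K = S⁻¹·BᵀPA = [0.4587 0.7314]
A−BK = [1.0413 -0.2314; -0.1653 -0.0744]
AᵀP(A−BK) = [2.8967 0.0785; 0.0785 1.2603]
P' = Q + AᵀP(A−BK) = [19.1467 -11.9215; -11.9215 10.2603]
tr(P') = 29.4070


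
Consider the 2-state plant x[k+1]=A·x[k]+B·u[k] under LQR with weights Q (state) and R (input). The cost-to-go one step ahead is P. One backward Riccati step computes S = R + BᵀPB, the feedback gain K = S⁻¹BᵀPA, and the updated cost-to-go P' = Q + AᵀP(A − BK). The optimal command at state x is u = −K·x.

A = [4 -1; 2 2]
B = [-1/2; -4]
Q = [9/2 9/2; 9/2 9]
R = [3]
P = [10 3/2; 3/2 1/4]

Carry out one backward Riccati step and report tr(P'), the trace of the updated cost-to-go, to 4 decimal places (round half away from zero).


54.3065

BᵀP = [-11.0000 -1.7500]
S = R + BᵀPB = [3] + [12.5000] = [15.5000]
BᵀPA = [-47.5000 7.5000]
K = S⁻¹·BᵀPA = [-3.0645 0.4839]
A−BK = [2.4677 -0.7581; -10.2581 3.9355]
AᵀP(A−BK) = [39.4355 -7.0161; -7.0161 1.3710]
P' = Q + AᵀP(A−BK) = [43.9355 -2.5161; -2.5161 10.3710]
tr(P') = 54.3065


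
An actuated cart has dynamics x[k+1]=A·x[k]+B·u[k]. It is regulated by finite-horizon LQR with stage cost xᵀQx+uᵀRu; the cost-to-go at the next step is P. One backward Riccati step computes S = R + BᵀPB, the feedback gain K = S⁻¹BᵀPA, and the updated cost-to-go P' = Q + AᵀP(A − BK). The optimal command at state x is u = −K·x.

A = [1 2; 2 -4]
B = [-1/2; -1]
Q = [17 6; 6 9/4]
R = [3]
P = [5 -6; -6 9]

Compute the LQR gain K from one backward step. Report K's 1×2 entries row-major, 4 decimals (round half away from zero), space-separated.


BᵀP = [3.5000 -6.0000]
S = R + BᵀPB = [3] + [4.2500] = [7.2500]
BᵀPA = [-8.5000 31.0000]
K = S⁻¹·BᵀPA = [-1.1724 4.2759]
A−BK = [0.4138 4.1379; 0.8276 0.2759]
AᵀP(A−BK) = [7.0345 -25.6552; -25.6552 127.4483]
P' = Q + AᵀP(A−BK) = [24.0345 -19.6552; -19.6552 129.6983]
tr(P') = 153.7328

-1.1724 4.2759


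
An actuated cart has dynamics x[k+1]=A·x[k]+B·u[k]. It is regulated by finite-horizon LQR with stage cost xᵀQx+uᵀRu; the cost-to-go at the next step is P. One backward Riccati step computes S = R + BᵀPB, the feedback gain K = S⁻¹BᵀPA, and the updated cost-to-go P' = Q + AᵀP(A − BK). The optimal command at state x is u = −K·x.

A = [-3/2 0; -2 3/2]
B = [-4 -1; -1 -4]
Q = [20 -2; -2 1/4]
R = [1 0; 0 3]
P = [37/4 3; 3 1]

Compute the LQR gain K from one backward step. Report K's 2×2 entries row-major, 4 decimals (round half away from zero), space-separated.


0.4351 -0.0843 0.1120 -0.0526

BᵀP = [-40.0000 -13.0000; -21.2500 -7.0000]
S = R + BᵀPB = [1 0; 0 3] + [173.0000 92.0000; 92.0000 49.2500] = [174.0000 92.0000; 92.0000 52.2500]
BᵀPA = [86.0000 -19.5000; 45.8750 -10.5000]
K = S⁻¹·BᵀPA = [0.4351 -0.0843; 0.1120 -0.0526]
A−BK = [0.3522 -0.3896; -1.1171 1.2054]
AᵀP(A−BK) = [0.2616 -0.0908; -0.0908 0.0547]
P' = Q + AᵀP(A−BK) = [20.2616 -2.0908; -2.0908 0.3047]
tr(P') = 20.5662


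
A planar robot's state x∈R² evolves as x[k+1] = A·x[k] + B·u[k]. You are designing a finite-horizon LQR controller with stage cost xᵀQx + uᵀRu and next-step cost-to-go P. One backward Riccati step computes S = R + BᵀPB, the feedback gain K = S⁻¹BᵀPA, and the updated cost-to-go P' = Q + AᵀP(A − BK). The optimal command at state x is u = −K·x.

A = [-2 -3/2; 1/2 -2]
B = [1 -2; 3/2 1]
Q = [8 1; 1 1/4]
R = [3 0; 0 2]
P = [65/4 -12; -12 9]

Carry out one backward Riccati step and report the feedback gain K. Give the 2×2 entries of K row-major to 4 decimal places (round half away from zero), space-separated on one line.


-0.0012 -0.1229 0.8509 0.0110

BᵀP = [-1.7500 1.5000; -44.5000 33.0000]
S = R + BᵀPB = [3 0; 0 2] + [0.5000 5.0000; 5.0000 122.0000] = [3.5000 5.0000; 5.0000 124.0000]
BᵀPA = [4.2500 -0.3750; 105.5000 0.7500]
K = S⁻¹·BᵀPA = [-0.0012 -0.1229; 0.8509 0.0110]
A−BK = [-0.2971 -1.3551; -0.3490 -1.8267]
AᵀP(A−BK) = [1.4899 0.1114; 0.1114 0.5082]
P' = Q + AᵀP(A−BK) = [9.4899 1.1114; 1.1114 0.7582]
tr(P') = 10.2481


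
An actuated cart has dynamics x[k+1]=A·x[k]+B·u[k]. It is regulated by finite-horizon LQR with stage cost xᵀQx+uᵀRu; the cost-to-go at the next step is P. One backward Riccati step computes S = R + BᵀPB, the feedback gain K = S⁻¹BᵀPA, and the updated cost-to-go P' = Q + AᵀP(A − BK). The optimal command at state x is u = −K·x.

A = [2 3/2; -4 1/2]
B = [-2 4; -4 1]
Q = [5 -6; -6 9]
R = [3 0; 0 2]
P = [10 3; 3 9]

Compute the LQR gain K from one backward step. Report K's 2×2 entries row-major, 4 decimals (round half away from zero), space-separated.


1.2183 -0.0417 1.0724 0.3483

BᵀP = [-32.0000 -42.0000; 43.0000 21.0000]
S = R + BᵀPB = [3 0; 0 2] + [232.0000 -170.0000; -170.0000 193.0000] = [235.0000 -170.0000; -170.0000 195.0000]
BᵀPA = [104.0000 -69.0000; 2.0000 75.0000]
K = S⁻¹·BᵀPA = [1.2183 -0.0417; 1.0724 0.3483]
A−BK = [0.1471 0.0235; -0.1991 -0.0149]
AᵀP(A−BK) = [7.1504 0.6355; 0.6355 0.2532]
P' = Q + AᵀP(A−BK) = [12.1504 -5.3645; -5.3645 9.2532]
tr(P') = 21.4036


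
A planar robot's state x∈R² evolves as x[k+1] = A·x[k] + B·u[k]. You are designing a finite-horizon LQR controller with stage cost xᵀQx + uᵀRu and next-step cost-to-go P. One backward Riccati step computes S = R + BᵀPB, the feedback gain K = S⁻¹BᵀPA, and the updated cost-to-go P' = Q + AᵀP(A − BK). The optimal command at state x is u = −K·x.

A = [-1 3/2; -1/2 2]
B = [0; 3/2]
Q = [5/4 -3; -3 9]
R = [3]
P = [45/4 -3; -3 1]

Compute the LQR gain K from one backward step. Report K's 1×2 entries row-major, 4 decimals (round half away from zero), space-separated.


0.7143 -0.7143

BᵀP = [-4.5000 1.5000]
S = R + BᵀPB = [3] + [2.2500] = [5.2500]
BᵀPA = [3.7500 -3.7500]
K = S⁻¹·BᵀPA = [0.7143 -0.7143]
A−BK = [-1.0000 1.5000; -1.5714 3.0714]
AᵀP(A−BK) = [5.8214 -6.9464; -6.9464 8.6339]
P' = Q + AᵀP(A−BK) = [7.0714 -9.9464; -9.9464 17.6339]
tr(P') = 24.7054


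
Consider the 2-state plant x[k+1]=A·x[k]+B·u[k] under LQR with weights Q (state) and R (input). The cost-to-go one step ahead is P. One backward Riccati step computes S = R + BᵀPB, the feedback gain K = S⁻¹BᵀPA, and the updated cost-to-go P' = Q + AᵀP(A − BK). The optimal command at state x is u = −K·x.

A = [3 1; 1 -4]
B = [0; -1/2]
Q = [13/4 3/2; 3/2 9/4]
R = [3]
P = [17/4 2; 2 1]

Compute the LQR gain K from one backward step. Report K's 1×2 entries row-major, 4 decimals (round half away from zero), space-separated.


-1.0769 0.3077

BᵀP = [-1.0000 -0.5000]
S = R + BᵀPB = [3] + [0.2500] = [3.2500]
BᵀPA = [-3.5000 1.0000]
K = S⁻¹·BᵀPA = [-1.0769 0.3077]
A−BK = [3.0000 1.0000; 0.4615 -3.8462]
AᵀP(A−BK) = [47.4808 -12.1731; -12.1731 3.9423]
P' = Q + AᵀP(A−BK) = [50.7308 -10.6731; -10.6731 6.1923]
tr(P') = 56.9231


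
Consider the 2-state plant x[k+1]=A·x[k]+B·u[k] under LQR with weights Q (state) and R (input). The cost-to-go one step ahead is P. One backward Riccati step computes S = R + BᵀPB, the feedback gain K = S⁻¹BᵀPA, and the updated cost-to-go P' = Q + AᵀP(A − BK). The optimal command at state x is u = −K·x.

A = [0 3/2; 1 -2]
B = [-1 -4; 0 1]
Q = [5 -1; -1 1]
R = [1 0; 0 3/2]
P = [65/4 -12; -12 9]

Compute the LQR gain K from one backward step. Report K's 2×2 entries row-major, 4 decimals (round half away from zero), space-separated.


0.0229 -0.1474 0.1507 -0.5952

BᵀP = [-16.2500 12.0000; -77.0000 57.0000]
S = R + BᵀPB = [1 0; 0 3/2] + [16.2500 77.0000; 77.0000 365.0000] = [17.2500 77.0000; 77.0000 366.5000]
BᵀPA = [12.0000 -48.3750; 57.0000 -229.5000]
K = S⁻¹·BᵀPA = [0.0229 -0.1474; 0.1507 -0.5952]
A−BK = [0.6258 -1.0283; 0.8493 -1.4048]
AᵀP(A−BK) = [0.1345 -0.3033; -0.3033 0.8277]
P' = Q + AᵀP(A−BK) = [5.1345 -1.3033; -1.3033 1.8277]
tr(P') = 6.9622


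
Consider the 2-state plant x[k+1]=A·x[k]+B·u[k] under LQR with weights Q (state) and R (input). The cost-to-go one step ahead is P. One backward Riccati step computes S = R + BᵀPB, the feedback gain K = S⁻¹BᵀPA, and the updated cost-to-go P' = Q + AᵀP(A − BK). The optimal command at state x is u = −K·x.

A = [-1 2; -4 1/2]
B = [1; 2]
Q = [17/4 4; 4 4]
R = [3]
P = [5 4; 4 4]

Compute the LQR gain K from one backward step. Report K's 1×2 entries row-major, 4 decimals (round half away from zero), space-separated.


BᵀP = [13.0000 12.0000]
S = R + BᵀPB = [3] + [37.0000] = [40.0000]
BᵀPA = [-61.0000 32.0000]
K = S⁻¹·BᵀPA = [-1.5250 0.8000]
A−BK = [0.5250 1.2000; -0.9500 -1.1000]
AᵀP(A−BK) = [7.9750 -3.2000; -3.2000 3.4000]
P' = Q + AᵀP(A−BK) = [12.2250 0.8000; 0.8000 7.4000]
tr(P') = 19.6250

-1.5250 0.8000


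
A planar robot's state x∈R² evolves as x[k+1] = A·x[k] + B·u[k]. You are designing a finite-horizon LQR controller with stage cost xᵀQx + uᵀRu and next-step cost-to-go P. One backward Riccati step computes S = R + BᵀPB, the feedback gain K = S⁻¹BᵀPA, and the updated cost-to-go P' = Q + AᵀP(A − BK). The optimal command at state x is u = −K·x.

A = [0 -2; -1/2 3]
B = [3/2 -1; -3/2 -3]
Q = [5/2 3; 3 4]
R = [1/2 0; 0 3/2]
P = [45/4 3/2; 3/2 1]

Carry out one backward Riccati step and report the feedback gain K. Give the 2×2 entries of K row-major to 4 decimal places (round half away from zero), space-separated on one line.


BᵀP = [14.6250 0.7500; -15.7500 -4.5000]
S = R + BᵀPB = [1/2 0; 0 3/2] + [20.8125 -16.8750; -16.8750 29.2500] = [21.3125 -16.8750; -16.8750 30.7500]
BᵀPA = [-0.3750 -27.0000; 2.2500 18.0000]
K = S⁻¹·BᵀPA = [0.0713 -1.4207; 0.1123 -0.1943]
A−BK = [0.0053 -0.0632; -0.0560 0.2861]
AᵀP(A−BK) = [0.0240 -0.0956; -0.0956 1.1384]
P' = Q + AᵀP(A−BK) = [2.5240 2.9044; 2.9044 5.1384]
tr(P') = 7.6624

0.0713 -1.4207 0.1123 -0.1943


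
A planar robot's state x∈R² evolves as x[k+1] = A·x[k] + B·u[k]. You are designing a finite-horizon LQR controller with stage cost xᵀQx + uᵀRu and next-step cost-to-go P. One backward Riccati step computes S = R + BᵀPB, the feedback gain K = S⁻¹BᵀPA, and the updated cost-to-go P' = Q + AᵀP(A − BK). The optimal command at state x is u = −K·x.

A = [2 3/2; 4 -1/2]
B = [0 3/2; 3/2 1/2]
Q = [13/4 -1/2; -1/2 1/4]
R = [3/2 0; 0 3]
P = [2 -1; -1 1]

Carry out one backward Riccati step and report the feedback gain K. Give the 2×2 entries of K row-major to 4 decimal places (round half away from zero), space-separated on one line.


0.9558 -0.5841 0.3894 0.5398

BᵀP = [-1.5000 1.5000; 2.5000 -1.0000]
S = R + BᵀPB = [3/2 0; 0 3] + [2.2500 -1.5000; -1.5000 3.2500] = [3.7500 -1.5000; -1.5000 6.2500]
BᵀPA = [3.0000 -3.0000; 1.0000 4.2500]
K = S⁻¹·BᵀPA = [0.9558 -0.5841; 0.3894 0.5398]
A−BK = [1.4159 0.6903; 2.3717 0.1062]
AᵀP(A−BK) = [4.7434 0.2124; 0.2124 2.2035]
P' = Q + AᵀP(A−BK) = [7.9934 -0.2876; -0.2876 2.4535]
tr(P') = 10.4469


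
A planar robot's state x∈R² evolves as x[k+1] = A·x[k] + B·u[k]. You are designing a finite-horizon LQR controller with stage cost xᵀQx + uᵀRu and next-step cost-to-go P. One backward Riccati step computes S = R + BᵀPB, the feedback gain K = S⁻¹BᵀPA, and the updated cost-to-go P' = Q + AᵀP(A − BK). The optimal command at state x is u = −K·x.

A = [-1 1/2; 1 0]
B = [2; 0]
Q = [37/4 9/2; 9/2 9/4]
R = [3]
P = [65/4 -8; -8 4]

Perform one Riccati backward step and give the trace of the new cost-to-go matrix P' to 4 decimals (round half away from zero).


BᵀP = [32.5000 -16.0000]
S = R + BᵀPB = [3] + [65.0000] = [68.0000]
BᵀPA = [-48.5000 16.2500]
K = S⁻¹·BᵀPA = [-0.7132 0.2390]
A−BK = [0.4265 0.0221; 1.0000 0.0000]
AᵀP(A−BK) = [1.6581 -0.5349; -0.5349 0.1792]
P' = Q + AᵀP(A−BK) = [10.9081 3.9651; 3.9651 2.4292]
tr(P') = 13.3373

13.3373


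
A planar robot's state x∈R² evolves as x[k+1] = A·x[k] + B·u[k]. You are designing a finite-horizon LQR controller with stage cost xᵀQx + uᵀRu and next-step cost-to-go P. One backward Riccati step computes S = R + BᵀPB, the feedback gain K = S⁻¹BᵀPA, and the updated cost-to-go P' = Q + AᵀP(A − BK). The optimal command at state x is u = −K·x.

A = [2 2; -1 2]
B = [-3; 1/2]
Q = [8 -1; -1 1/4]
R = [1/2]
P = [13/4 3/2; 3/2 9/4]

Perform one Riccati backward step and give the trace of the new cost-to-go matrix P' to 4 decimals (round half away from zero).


BᵀP = [-9.0000 -3.3750]
S = R + BᵀPB = [1/2] + [25.3125] = [25.8125]
BᵀPA = [-14.6250 -24.7500]
K = S⁻¹·BᵀPA = [-0.5666 -0.9588]
A−BK = [0.3002 -0.8765; -0.7167 2.4794]
AᵀP(A−BK) = [0.9637 -2.5230; -2.5230 10.2688]
P' = Q + AᵀP(A−BK) = [8.9637 -3.5230; -3.5230 10.5188]
tr(P') = 19.4824

19.4824


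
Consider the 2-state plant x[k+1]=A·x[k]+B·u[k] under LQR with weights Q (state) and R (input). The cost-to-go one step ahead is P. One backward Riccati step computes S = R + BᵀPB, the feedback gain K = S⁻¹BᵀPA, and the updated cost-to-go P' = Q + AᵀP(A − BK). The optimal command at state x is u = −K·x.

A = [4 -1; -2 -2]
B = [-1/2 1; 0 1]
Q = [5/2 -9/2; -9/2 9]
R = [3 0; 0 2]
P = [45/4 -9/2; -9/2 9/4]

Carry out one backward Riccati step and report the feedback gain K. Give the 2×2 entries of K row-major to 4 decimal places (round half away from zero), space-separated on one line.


BᵀP = [-5.6250 2.2500; 6.7500 -2.2500]
S = R + BᵀPB = [3 0; 0 2] + [2.8125 -3.3750; -3.3750 4.5000] = [5.8125 -3.3750; -3.3750 6.5000]
BᵀPA = [-27.0000 1.1250; 31.5000 -2.2500]
K = S⁻¹·BᵀPA = [-2.6217 -0.0107; 3.4849 -0.3517]
A−BK = [-0.7957 -0.6536; -5.4849 -1.6483]
AᵀP(A−BK) = [80.4405 1.7904; 1.7904 1.4707]
P' = Q + AᵀP(A−BK) = [82.9405 -2.7096; -2.7096 10.4707]
tr(P') = 93.4112

-2.6217 -0.0107 3.4849 -0.3517


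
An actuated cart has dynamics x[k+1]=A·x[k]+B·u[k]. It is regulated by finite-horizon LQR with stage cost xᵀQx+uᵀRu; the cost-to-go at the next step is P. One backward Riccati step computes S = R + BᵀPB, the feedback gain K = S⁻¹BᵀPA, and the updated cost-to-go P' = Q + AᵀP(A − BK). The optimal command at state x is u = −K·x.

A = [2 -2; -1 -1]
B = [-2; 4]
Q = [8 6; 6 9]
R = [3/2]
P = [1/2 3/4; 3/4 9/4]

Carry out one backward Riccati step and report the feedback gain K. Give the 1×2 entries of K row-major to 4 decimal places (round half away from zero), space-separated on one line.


BᵀP = [2.0000 7.5000]
S = R + BᵀPB = [3/2] + [26.0000] = [27.5000]
BᵀPA = [-3.5000 -11.5000]
K = S⁻¹·BᵀPA = [-0.1273 -0.4182]
A−BK = [1.7455 -2.8364; -0.4909 0.6727]
AᵀP(A−BK) = [0.8045 -1.2136; -1.2136 2.4409]
P' = Q + AᵀP(A−BK) = [8.8045 4.7864; 4.7864 11.4409]
tr(P') = 20.2455

-0.1273 -0.4182


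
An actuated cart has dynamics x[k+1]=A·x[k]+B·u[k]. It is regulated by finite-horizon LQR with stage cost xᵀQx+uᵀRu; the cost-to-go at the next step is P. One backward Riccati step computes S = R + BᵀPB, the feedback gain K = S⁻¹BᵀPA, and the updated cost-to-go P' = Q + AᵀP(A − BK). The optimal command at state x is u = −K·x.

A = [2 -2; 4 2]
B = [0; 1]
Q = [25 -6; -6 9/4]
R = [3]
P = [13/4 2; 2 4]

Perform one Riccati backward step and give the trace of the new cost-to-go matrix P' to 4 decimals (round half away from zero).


89.8214

BᵀP = [2.0000 4.0000]
S = R + BᵀPB = [3] + [4.0000] = [7.0000]
BᵀPA = [20.0000 4.0000]
K = S⁻¹·BᵀPA = [2.8571 0.5714]
A−BK = [2.0000 -2.0000; 1.1429 1.4286]
AᵀP(A−BK) = [51.8571 -0.4286; -0.4286 10.7143]
P' = Q + AᵀP(A−BK) = [76.8571 -6.4286; -6.4286 12.9643]
tr(P') = 89.8214


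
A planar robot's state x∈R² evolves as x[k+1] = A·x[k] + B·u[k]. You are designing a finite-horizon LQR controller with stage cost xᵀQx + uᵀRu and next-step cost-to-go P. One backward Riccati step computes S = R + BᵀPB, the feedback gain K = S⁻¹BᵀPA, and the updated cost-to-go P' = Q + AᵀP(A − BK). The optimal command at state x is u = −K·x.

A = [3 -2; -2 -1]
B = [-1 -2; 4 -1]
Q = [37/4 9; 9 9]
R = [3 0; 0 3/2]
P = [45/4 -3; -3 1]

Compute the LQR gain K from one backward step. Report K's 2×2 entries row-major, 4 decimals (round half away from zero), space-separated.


-0.7313 0.1621 -1.1159 0.7774

BᵀP = [-23.2500 7.0000; -19.5000 5.0000]
S = R + BᵀPB = [3 0; 0 3/2] + [51.2500 39.5000; 39.5000 34.0000] = [54.2500 39.5000; 39.5000 35.5000]
BᵀPA = [-83.7500 39.5000; -68.5000 34.0000]
K = S⁻¹·BᵀPA = [-0.7313 0.1621; -1.1159 0.7774]
A−BK = [0.0369 -0.2831; -0.1908 -0.8708]
AᵀP(A−BK) = [3.5662 -1.6738; -1.6738 1.1662]
P' = Q + AᵀP(A−BK) = [12.8162 7.3262; 7.3262 10.1662]
tr(P') = 22.9823


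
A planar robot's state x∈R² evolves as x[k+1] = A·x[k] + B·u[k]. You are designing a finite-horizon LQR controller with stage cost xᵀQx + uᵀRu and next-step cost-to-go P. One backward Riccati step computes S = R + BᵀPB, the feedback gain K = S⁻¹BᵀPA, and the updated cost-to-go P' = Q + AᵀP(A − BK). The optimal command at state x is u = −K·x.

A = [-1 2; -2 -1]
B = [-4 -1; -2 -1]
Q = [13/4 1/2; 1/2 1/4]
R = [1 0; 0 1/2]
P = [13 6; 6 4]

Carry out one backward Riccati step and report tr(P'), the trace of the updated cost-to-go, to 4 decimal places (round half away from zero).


BᵀP = [-64.0000 -32.0000; -19.0000 -10.0000]
S = R + BᵀPB = [1 0; 0 1/2] + [320.0000 96.0000; 96.0000 29.0000] = [321.0000 96.0000; 96.0000 29.5000]
BᵀPA = [128.0000 -96.0000; 39.0000 -28.0000]
K = S⁻¹·BᵀPA = [0.1262 -0.5680; 0.9112 0.8994]
A−BK = [0.4162 0.6272; -0.8363 -1.2367]
AᵀP(A−BK) = [1.3037 1.6331; 1.6331 2.6509]
P' = Q + AᵀP(A−BK) = [4.5537 2.1331; 2.1331 2.9009]
tr(P') = 7.4546

7.4546


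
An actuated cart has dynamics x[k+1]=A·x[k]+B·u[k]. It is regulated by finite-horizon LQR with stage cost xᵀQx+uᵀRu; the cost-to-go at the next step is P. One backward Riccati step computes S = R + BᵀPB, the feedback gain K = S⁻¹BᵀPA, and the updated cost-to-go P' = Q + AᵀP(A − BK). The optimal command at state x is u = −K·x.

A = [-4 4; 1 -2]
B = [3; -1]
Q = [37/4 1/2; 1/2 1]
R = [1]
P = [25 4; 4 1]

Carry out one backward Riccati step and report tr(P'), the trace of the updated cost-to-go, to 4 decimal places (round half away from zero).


13.9643

BᵀP = [71.0000 11.0000]
S = R + BᵀPB = [1] + [202.0000] = [203.0000]
BᵀPA = [-273.0000 262.0000]
K = S⁻¹·BᵀPA = [-1.3448 1.2906]
A−BK = [0.0345 0.1281; -0.3448 -0.7094]
AᵀP(A−BK) = [1.8621 -1.6552; -1.6552 1.8522]
P' = Q + AᵀP(A−BK) = [11.1121 -1.1552; -1.1552 2.8522]
tr(P') = 13.9643


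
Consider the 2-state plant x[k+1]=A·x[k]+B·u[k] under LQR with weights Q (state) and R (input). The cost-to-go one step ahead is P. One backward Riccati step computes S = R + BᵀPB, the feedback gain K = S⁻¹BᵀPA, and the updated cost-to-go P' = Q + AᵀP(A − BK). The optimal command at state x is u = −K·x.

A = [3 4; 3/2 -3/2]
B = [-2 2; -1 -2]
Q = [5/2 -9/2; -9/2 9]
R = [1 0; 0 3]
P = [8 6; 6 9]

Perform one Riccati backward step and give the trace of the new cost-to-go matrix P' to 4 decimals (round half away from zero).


BᵀP = [-22.0000 -21.0000; 4.0000 -6.0000]
S = R + BᵀPB = [1 0; 0 3] + [65.0000 -2.0000; -2.0000 20.0000] = [66.0000 -2.0000; -2.0000 23.0000]
BᵀPA = [-97.5000 -56.5000; 3.0000 25.0000]
K = S⁻¹·BᵀPA = [-1.4772 -0.8253; 0.0020 1.0152]
A−BK = [0.0416 0.3190; 0.0268 -0.2949]
AᵀP(A−BK) = [2.2158 1.2379; 1.2379 4.2409]
P' = Q + AᵀP(A−BK) = [4.7158 -3.2621; -3.2621 13.2409]
tr(P') = 17.9567

17.9567


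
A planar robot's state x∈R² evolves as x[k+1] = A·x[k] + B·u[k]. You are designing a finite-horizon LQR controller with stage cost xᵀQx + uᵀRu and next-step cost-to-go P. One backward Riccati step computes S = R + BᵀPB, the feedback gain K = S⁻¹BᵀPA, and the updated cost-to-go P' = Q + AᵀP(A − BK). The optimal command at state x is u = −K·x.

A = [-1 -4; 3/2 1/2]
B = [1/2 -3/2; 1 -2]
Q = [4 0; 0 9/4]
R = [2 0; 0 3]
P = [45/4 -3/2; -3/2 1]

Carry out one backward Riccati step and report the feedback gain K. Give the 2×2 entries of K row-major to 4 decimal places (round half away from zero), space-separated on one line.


0.1411 -0.1747 0.6517 2.3359

BᵀP = [4.1250 0.2500; -13.8750 0.2500]
S = R + BᵀPB = [2 0; 0 3] + [2.3125 -6.6875; -6.6875 20.3125] = [4.3125 -6.6875; -6.6875 23.3125]
BᵀPA = [-3.7500 -16.3750; 14.2500 55.6250]
K = S⁻¹·BᵀPA = [0.1411 -0.1747; 0.6517 2.3359]
A−BK = [-0.0929 -0.4087; 2.6624 5.3466]
AᵀP(A−BK) = [9.2419 21.5577; 21.5577 53.4524]
P' = Q + AᵀP(A−BK) = [13.2419 21.5577; 21.5577 55.7024]
tr(P') = 68.9443


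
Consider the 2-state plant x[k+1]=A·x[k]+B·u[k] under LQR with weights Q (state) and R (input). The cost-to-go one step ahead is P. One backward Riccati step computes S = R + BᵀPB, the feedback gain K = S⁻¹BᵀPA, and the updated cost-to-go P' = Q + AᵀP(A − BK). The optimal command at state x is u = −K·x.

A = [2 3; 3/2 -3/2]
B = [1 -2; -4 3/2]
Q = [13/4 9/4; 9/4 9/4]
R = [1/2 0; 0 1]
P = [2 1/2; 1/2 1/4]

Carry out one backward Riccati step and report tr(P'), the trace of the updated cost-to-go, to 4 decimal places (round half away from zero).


9.7742

BᵀP = [0.0000 -0.5000; -3.2500 -0.6250]
S = R + BᵀPB = [1/2 0; 0 1] + [2.0000 -0.7500; -0.7500 5.5625] = [2.5000 -0.7500; -0.7500 6.5625]
BᵀPA = [-0.7500 0.7500; -7.4375 -8.8125]
K = S⁻¹·BᵀPA = [-0.6627 -0.1065; -1.2091 -1.3550]
A−BK = [0.2446 0.3964; 0.6627 0.1065]
AᵀP(A−BK) = [2.0730 2.0296; 2.0296 2.2012]
P' = Q + AᵀP(A−BK) = [5.3230 4.2796; 4.2796 4.4512]
tr(P') = 9.7742


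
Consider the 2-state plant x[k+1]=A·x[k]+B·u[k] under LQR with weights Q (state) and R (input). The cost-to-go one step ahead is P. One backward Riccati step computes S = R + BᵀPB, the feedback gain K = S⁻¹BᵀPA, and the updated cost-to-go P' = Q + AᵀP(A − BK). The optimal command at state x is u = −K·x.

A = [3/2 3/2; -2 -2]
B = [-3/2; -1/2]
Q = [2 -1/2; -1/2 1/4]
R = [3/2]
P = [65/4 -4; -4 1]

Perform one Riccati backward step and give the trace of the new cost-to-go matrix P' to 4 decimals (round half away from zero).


BᵀP = [-22.3750 5.5000]
S = R + BᵀPB = [3/2] + [30.8125] = [32.3125]
BᵀPA = [-44.5625 -44.5625]
K = S⁻¹·BᵀPA = [-1.3791 -1.3791]
A−BK = [-0.5687 -0.5687; -2.6896 -2.6896]
AᵀP(A−BK) = [3.1059 3.1059; 3.1059 3.1059]
P' = Q + AᵀP(A−BK) = [5.1059 2.6059; 2.6059 3.3559]
tr(P') = 8.4618

8.4618


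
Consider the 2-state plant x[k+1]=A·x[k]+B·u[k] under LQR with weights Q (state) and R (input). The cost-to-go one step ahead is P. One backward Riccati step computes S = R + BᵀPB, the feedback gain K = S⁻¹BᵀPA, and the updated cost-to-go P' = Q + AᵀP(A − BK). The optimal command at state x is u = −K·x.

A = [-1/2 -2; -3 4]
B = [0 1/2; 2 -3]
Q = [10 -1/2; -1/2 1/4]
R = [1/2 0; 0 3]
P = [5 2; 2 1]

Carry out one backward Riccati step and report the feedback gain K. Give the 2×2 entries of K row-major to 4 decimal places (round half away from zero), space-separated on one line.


-1.6241 -0.2406 0.1729 -0.2707

BᵀP = [4.0000 2.0000; -3.5000 -2.0000]
S = R + BᵀPB = [1/2 0; 0 3] + [4.0000 -4.0000; -4.0000 4.2500] = [4.5000 -4.0000; -4.0000 7.2500]
BᵀPA = [-8.0000 0.0000; 7.7500 -1.0000]
K = S⁻¹·BᵀPA = [-1.6241 -0.2406; 0.1729 -0.2707]
A−BK = [-0.5865 -1.8647; 0.7669 3.6692]
AᵀP(A−BK) = [1.9173 1.1729; 1.1729 3.7293]
P' = Q + AᵀP(A−BK) = [11.9173 0.6729; 0.6729 3.9793]
tr(P') = 15.8966


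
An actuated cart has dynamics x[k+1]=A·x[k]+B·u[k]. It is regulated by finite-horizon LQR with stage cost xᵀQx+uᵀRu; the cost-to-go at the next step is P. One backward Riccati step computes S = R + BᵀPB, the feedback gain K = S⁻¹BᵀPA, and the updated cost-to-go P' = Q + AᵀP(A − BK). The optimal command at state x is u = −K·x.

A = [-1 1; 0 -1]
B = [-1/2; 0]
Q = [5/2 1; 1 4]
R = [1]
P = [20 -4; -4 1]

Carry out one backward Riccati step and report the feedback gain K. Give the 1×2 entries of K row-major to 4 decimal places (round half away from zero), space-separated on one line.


1.6667 -2.0000

BᵀP = [-10.0000 2.0000]
S = R + BᵀPB = [1] + [5.0000] = [6.0000]
BᵀPA = [10.0000 -12.0000]
K = S⁻¹·BᵀPA = [1.6667 -2.0000]
A−BK = [-0.1667 0.0000; 0.0000 -1.0000]
AᵀP(A−BK) = [3.3333 -4.0000; -4.0000 5.0000]
P' = Q + AᵀP(A−BK) = [5.8333 -3.0000; -3.0000 9.0000]
tr(P') = 14.8333


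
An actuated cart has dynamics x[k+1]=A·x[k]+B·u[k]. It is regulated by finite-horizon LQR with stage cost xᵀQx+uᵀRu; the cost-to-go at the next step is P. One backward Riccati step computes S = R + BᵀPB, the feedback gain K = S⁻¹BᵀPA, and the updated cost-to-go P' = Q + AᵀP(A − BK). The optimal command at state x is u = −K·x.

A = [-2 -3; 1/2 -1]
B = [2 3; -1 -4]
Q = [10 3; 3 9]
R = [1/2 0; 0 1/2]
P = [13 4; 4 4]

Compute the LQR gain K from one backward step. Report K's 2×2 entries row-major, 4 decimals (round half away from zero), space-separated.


-1.2371 -2.8408 0.1620 0.9011

BᵀP = [22.0000 4.0000; 23.0000 -4.0000]
S = R + BᵀPB = [1/2 0; 0 1/2] + [40.0000 50.0000; 50.0000 85.0000] = [40.5000 50.0000; 50.0000 85.5000]
BᵀPA = [-42.0000 -70.0000; -48.0000 -65.0000]
K = S⁻¹·BᵀPA = [-1.2371 -2.8408; 0.1620 0.9011]
A−BK = [-0.0119 -0.0216; -0.0889 -0.2366]
AᵀP(A−BK) = [0.8203 1.9366; 1.9366 4.7118]
P' = Q + AᵀP(A−BK) = [10.8203 4.9366; 4.9366 13.7118]
tr(P') = 24.5321


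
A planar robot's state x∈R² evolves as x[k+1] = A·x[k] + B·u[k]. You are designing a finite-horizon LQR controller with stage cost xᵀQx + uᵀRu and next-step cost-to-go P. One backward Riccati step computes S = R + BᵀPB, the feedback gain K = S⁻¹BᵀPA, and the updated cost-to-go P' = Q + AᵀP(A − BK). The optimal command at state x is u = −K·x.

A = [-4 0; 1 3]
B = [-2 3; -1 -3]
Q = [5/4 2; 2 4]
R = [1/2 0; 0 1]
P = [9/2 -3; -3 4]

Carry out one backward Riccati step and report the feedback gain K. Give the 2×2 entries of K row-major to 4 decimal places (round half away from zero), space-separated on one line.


0.9382 -0.8984 -0.6729 -0.6431

BᵀP = [-6.0000 2.0000; 22.5000 -21.0000]
S = R + BᵀPB = [1/2 0; 0 1] + [10.0000 -24.0000; -24.0000 130.5000] = [10.5000 -24.0000; -24.0000 131.5000]
BᵀPA = [26.0000 6.0000; -111.0000 -63.0000]
K = S⁻¹·BᵀPA = [0.9382 -0.8984; -0.6729 -0.6431]
A−BK = [-0.1050 0.1323; -0.0805 0.1724]
AᵀP(A−BK) = [0.9177 -0.0205; -0.0205 0.8779]
P' = Q + AᵀP(A−BK) = [2.1677 1.9795; 1.9795 4.8779]
tr(P') = 7.0456


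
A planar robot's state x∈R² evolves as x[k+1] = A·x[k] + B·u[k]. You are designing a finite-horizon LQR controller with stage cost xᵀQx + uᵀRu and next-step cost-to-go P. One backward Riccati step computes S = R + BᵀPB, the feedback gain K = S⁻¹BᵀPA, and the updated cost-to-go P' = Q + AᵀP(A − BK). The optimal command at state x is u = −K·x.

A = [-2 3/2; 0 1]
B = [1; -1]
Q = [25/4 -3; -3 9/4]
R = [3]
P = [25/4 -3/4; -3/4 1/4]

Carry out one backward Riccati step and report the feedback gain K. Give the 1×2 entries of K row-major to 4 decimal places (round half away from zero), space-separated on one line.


BᵀP = [7.0000 -1.0000]
S = R + BᵀPB = [3] + [8.0000] = [11.0000]
BᵀPA = [-14.0000 9.5000]
K = S⁻¹·BᵀPA = [-1.2727 0.8636]
A−BK = [-0.7273 0.6364; -1.2727 1.8636]
AᵀP(A−BK) = [7.1818 -5.1591; -5.1591 3.8580]
P' = Q + AᵀP(A−BK) = [13.4318 -8.1591; -8.1591 6.1080]
tr(P') = 19.5398

-1.2727 0.8636


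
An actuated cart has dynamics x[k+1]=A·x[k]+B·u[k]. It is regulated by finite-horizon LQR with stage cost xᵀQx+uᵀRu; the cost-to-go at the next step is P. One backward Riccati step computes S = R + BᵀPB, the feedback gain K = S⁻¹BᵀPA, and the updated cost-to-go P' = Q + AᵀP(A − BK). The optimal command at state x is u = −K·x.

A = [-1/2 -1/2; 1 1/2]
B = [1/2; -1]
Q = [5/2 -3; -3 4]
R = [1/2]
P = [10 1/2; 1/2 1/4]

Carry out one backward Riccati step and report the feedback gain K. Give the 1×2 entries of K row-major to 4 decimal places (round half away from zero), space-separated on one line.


-0.8182 -0.8182

BᵀP = [4.5000 0.0000]
S = R + BᵀPB = [1/2] + [2.2500] = [2.7500]
BᵀPA = [-2.2500 -2.2500]
K = S⁻¹·BᵀPA = [-0.8182 -0.8182]
A−BK = [-0.0909 -0.0909; 0.1818 -0.3182]
AᵀP(A−BK) = [0.4091 0.4091; 0.4091 0.4716]
P' = Q + AᵀP(A−BK) = [2.9091 -2.5909; -2.5909 4.4716]
tr(P') = 7.3807


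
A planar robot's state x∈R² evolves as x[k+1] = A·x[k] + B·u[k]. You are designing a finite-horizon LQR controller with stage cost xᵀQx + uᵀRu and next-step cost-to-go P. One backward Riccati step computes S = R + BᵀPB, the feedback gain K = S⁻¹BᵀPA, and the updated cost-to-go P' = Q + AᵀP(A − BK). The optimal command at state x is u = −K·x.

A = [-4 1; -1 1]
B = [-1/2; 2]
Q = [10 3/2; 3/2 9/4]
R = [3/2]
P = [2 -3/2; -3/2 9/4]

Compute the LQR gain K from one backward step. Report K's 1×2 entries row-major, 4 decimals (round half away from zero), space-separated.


BᵀP = [-4.0000 5.2500]
S = R + BᵀPB = [3/2] + [12.5000] = [14.0000]
BᵀPA = [10.7500 1.2500]
K = S⁻¹·BᵀPA = [0.7679 0.0893]
A−BK = [-3.6161 1.0446; -2.5357 0.8214]
AᵀP(A−BK) = [13.9955 -3.7098; -3.7098 1.1384]
P' = Q + AᵀP(A−BK) = [23.9955 -2.2098; -2.2098 3.3884]
tr(P') = 27.3839

0.7679 0.0893


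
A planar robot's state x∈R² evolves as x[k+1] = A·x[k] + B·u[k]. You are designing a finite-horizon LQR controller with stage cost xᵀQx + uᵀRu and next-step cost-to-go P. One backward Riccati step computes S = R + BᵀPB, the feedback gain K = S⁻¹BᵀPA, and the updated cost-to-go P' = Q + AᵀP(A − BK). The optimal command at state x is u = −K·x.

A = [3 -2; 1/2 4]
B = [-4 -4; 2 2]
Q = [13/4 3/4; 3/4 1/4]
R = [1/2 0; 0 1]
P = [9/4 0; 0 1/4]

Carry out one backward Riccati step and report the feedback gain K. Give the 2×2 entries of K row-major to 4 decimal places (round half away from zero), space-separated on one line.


-0.4777 0.3571 -0.2388 0.1786

BᵀP = [-9.0000 0.5000; -9.0000 0.5000]
S = R + BᵀPB = [1/2 0; 0 1] + [37.0000 37.0000; 37.0000 37.0000] = [37.5000 37.0000; 37.0000 38.0000]
BᵀPA = [-26.7500 20.0000; -26.7500 20.0000]
K = S⁻¹·BᵀPA = [-0.4777 0.3571; -0.2388 0.1786]
A−BK = [0.1339 0.1429; 1.9330 2.9286]
AᵀP(A−BK) = [1.1456 1.3304; 1.3304 2.2857]
P' = Q + AᵀP(A−BK) = [4.3956 2.0804; 2.0804 2.5357]
tr(P') = 6.9314


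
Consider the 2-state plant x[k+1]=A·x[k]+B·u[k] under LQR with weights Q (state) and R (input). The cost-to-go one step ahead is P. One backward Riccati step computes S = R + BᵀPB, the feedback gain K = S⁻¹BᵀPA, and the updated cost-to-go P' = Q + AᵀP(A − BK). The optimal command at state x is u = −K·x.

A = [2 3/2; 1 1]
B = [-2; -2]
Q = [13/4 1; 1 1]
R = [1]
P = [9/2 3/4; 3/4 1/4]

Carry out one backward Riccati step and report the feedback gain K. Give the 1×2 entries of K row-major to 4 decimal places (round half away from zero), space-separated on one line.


-0.8846 -0.6827

BᵀP = [-10.5000 -2.0000]
S = R + BᵀPB = [1] + [25.0000] = [26.0000]
BᵀPA = [-23.0000 -17.7500]
K = S⁻¹·BᵀPA = [-0.8846 -0.6827]
A−BK = [0.2308 0.1346; -0.7692 -0.3654]
AᵀP(A−BK) = [0.9038 0.6731; 0.6731 0.5072]
P' = Q + AᵀP(A−BK) = [4.1538 1.6731; 1.6731 1.5072]
tr(P') = 5.6611


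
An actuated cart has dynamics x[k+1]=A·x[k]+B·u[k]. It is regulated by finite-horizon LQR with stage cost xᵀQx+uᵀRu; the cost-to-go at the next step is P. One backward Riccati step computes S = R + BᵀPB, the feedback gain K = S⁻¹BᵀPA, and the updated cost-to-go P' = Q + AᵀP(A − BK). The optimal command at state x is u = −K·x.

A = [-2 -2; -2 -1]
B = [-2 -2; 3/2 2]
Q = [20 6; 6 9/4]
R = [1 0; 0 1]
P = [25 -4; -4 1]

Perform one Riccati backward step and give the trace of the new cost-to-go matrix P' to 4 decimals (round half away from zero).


BᵀP = [-56.0000 9.5000; -58.0000 10.0000]
S = R + BᵀPB = [1 0; 0 1] + [126.2500 131.0000; 131.0000 136.0000] = [127.2500 131.0000; 131.0000 137.0000]
BᵀPA = [93.0000 102.5000; 96.0000 106.0000]
K = S⁻¹·BᵀPA = [0.6061 0.5748; 0.1212 0.2241]
A−BK = [-0.5455 -0.4022; -3.1515 -2.3104]
AᵀP(A−BK) = [4.0000 3.0303; 3.0303 2.3287]
P' = Q + AᵀP(A−BK) = [24.0000 9.0303; 9.0303 4.5787]
tr(P') = 28.5787

28.5787
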